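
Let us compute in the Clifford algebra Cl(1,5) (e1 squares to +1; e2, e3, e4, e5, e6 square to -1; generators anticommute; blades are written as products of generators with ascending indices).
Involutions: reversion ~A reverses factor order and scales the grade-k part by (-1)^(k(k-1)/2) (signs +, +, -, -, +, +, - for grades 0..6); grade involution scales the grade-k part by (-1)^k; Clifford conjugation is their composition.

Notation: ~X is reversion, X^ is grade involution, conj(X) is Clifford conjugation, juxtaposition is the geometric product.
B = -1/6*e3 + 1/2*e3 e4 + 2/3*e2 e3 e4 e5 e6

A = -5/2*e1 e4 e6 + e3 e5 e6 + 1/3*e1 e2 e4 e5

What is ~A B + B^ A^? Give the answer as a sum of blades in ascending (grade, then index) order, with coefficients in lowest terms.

first term: 2/3*e2 e4 - 1/6*e5 e6 + 53/36*e1 e3 e6 + 1/2*e4 e5 e6 + 11/6*e1 e2 e3 e5 - 5/12*e1 e3 e4 e6 - 1/18*e1 e2 e3 e4 e5
second term: -2/3*e2 e4 + 1/6*e5 e6 - 37/36*e1 e3 e6 - 1/2*e4 e5 e6 + 3/2*e1 e2 e3 e5 - 5/12*e1 e3 e4 e6 + 1/18*e1 e2 e3 e4 e5
Answer: 4/9*e1 e3 e6 + 10/3*e1 e2 e3 e5 - 5/6*e1 e3 e4 e6


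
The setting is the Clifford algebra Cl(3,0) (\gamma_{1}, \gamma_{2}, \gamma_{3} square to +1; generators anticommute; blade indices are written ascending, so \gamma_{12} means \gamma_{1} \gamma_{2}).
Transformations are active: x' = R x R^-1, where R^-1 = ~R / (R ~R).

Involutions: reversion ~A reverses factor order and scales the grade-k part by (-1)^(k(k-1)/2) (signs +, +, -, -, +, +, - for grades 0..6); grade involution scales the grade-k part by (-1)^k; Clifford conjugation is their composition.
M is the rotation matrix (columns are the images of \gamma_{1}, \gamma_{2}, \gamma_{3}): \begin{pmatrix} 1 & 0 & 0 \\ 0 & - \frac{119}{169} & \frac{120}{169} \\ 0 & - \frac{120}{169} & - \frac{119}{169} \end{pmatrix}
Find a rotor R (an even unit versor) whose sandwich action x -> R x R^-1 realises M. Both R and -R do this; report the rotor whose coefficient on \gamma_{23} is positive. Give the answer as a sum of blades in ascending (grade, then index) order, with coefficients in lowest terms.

Method: write R = a + b12*\gamma_{12} + b13*\gamma_{13} + b23*\gamma_{23} with a^2 + b12^2 + b13^2 + b23^2 = 1 (so R^-1 = ~R). Expanding the columns R e_j ~R gives tr M = 4a^2 - 1 and, from the antisymmetric part, M21 - M12 = -4a*b12, M13 - M31 = 4a*b13, M32 - M23 = -4a*b23.
Here tr M = -\frac{69}{169}, so a^2 = (1 + tr M)/4 = \frac{25}{169} and a = ±\frac{5}{13}. Taking a = \frac{5}{13}: M21 - M12 = 0, M13 - M31 = 0, M32 - M23 = -\frac{240}{169}, giving b12 = 0, b13 = 0, b23 = \frac{12}{13}, i.e. R = \frac{5}{13} + \frac{12}{13} \gamma_{23}.
Its \gamma_{23} coefficient is already positive.
Answer: \frac{5}{13} + \frac{12}{13} \gamma_{23}. Recall the cover is two-to-one: with M of trace -\frac{69}{169}, both preimages act alike, and the stated \gamma_{23} sign chooses the sheet.


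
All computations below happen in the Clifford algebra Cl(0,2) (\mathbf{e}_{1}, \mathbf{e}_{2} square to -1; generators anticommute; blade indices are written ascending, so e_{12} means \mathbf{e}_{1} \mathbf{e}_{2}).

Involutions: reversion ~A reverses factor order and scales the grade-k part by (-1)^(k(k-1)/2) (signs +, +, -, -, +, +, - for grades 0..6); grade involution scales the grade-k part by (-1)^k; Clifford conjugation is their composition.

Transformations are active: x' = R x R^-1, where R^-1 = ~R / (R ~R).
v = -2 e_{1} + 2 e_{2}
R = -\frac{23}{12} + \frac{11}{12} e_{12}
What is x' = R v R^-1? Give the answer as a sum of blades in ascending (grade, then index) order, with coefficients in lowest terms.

~R = -\frac{23}{12} - \frac{11}{12} e_{12}, and R ~R = \frac{325}{72}, so R^-1 = ~R / (\frac{325}{72}).
R v = 2 e_{1} - \frac{17}{3} e_{2}
Answer: \frac{98}{325} e_{1} + \frac{914}{325} e_{2}


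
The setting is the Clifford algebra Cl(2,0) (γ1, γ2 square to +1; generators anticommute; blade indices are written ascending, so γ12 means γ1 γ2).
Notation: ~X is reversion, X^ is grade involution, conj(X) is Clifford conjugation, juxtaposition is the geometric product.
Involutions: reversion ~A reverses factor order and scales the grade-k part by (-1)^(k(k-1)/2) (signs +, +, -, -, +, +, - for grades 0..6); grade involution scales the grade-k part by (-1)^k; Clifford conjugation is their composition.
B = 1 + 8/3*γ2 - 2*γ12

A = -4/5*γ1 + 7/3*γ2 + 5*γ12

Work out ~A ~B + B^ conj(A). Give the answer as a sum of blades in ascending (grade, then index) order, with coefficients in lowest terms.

first term: 146/9 - 94/5*γ1 + 11/15*γ2 - 107/15*γ12
second term: -34/9 - 118/15*γ1 - 11/15*γ2 - 43/15*γ12
Answer: 112/9 - 80/3*γ1 - 10*γ12


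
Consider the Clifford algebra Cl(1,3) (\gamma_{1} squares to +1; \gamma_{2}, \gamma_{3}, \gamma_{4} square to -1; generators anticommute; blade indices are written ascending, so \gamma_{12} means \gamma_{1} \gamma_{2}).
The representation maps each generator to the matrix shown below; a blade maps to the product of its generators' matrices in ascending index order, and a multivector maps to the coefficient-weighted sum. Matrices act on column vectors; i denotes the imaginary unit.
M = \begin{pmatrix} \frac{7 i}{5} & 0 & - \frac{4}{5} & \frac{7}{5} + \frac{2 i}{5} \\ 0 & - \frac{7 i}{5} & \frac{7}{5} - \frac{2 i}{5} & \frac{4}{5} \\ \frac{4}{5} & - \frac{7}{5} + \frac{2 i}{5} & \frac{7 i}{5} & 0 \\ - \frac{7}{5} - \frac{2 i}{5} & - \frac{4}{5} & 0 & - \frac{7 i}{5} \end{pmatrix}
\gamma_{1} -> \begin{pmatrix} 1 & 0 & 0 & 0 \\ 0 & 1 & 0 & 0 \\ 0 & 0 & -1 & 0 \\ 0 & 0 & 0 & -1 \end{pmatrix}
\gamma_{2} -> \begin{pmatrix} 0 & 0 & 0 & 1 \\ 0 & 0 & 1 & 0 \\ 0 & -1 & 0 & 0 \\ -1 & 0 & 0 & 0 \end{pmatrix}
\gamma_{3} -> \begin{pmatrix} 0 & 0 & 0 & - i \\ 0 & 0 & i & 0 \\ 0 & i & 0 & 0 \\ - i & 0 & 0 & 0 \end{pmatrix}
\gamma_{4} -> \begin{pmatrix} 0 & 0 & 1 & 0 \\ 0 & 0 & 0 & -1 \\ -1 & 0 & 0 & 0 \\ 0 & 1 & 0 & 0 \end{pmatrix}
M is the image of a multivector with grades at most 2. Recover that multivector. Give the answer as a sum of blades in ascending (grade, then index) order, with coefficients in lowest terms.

Method: the blade images are trace-orthogonal — tr(rho(e_A) rho(e_B)^-1) = 4 if A = B and 0 otherwise — and rho(e_A)^-1 = (e_A)^2 * rho(e_A) with (e_A)^2 = +1 or -1, so the coefficient of e_A in the preimage is (e_A)^2 * tr(M rho(e_A))/4.
Nonzero projections over blades of grade <= 2: \gamma_{2}: (\gamma_{2})^2 = -1, tr(M rho(\gamma_{2})) = - \frac{28}{5}, coefficient \frac{7}{5}; \gamma_{4}: (\gamma_{4})^2 = -1, tr(M rho(\gamma_{4})) = \frac{16}{5}, coefficient -\frac{4}{5}; \gamma_{13}: (\gamma_{13})^2 = +1, tr(M rho(\gamma_{13})) = - \frac{8}{5}, coefficient -\frac{2}{5}; \gamma_{23}: (\gamma_{23})^2 = -1, tr(M rho(\gamma_{23})) = \frac{28}{5}, coefficient -\frac{7}{5}. Every other blade of grade <= 2 projects to 0.
Answer: \frac{7}{5} \gamma_{2} - \frac{4}{5} \gamma_{4} - \frac{2}{5} \gamma_{13} - \frac{7}{5} \gamma_{23}


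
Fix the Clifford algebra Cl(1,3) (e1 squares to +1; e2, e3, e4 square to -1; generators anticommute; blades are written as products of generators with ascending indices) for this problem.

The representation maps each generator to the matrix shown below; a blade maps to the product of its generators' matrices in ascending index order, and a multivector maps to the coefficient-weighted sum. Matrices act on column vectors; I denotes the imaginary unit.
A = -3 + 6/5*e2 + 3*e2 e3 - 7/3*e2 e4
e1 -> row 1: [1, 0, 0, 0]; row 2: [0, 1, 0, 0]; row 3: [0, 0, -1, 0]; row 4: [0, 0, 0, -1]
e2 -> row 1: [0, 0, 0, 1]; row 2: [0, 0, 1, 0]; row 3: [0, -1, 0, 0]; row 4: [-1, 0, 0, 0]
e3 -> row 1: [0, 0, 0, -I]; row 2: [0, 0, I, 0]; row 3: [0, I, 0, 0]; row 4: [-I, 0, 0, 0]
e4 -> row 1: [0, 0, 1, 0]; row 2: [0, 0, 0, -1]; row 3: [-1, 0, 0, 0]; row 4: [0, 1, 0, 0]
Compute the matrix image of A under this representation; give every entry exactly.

Bivector images (products of the table entries): rho(e2 e3) = rho(e2)rho(e3) = row 1: [-I, 0, 0, 0]; row 2: [0, I, 0, 0]; row 3: [0, 0, -I, 0]; row 4: [0, 0, 0, I]; rho(e2 e4) = rho(e2)rho(e4) = row 1: [0, 1, 0, 0]; row 2: [-1, 0, 0, 0]; row 3: [0, 0, 0, 1]; row 4: [0, 0, -1, 0].
M = (-3)*1 + (6/5)*rho(e2) + (3)*rho(e2 e3) + (-7/3)*rho(e2 e4), summed entrywise (1 is the identity matrix):
Answer: row 1: [-3 - 3*I, -7/3, 0, 6/5]; row 2: [7/3, -3 + 3*I, 6/5, 0]; row 3: [0, -6/5, -3 - 3*I, -7/3]; row 4: [-6/5, 0, 7/3, -3 + 3*I]


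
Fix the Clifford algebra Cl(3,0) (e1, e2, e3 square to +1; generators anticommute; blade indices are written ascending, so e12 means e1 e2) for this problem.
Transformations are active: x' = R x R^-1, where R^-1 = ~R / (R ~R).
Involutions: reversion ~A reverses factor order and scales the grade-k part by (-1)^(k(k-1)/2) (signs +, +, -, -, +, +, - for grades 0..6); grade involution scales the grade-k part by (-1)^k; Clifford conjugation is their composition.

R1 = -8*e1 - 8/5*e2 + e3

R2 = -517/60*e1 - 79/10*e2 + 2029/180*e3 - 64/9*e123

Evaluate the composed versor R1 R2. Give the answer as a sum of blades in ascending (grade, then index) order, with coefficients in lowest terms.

Distribute over the terms of R1 (each basis-blade product reordered to ascending indices, repeated generators contracted through their squares):
(-8*e1) R2 = 1034/15 + 316/5*e12 - 4058/45*e13 + 512/9*e23
(-8/5*e2) R2 = 316/25 - 1034/75*e12 - 512/45*e13 - 4058/225*e23
(e3) R2 = 2029/180 - 64/9*e12 + 517/60*e13 + 79/10*e23
Summing the partial products and collecting blades:
Answer: 83561/900 + 9518/225*e12 - 16729/180*e13 + 7013/150*e23


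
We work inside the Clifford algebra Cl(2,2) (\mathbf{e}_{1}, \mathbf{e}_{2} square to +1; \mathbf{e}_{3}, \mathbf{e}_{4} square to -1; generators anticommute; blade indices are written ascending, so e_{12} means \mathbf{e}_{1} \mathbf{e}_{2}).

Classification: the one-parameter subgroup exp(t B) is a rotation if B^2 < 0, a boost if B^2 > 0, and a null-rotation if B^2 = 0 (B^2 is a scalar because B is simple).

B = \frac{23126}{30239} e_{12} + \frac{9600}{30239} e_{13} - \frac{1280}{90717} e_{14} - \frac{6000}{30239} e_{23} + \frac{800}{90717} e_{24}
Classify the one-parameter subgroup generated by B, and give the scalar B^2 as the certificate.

B^2 term by term: the squares give (\frac{23126}{30239})^2*(e_{12})^2 + (\frac{9600}{30239})^2*(e_{13})^2 + (-\frac{1280}{90717})^2*(e_{14})^2 + (-\frac{6000}{30239})^2*(e_{23})^2 + (\frac{800}{90717})^2*(e_{24})^2 = \frac{534811876}{914397121}*(-1) + \frac{92160000}{914397121}*(+1) + \frac{1638400}{8229574089}*(+1) + \frac{36000000}{914397121}*(+1) + \frac{640000}{8229574089}*(+1) = -\frac{4}{9} (each basis 2-blade squares to minus the product of its generators' squares); cross terms between blades sharing an index anticommute and cancel; the commuting (index-disjoint) pairs give grade-4 terms 2*c*c'*(blade product), which cancel blade by blade — e_{1234}: -\frac{5120000}{914397121} + \frac{5120000}{914397121} = 0 — confirming B is simple. So B^2 = -\frac{4}{9}.
Answer: rotation, certificate B^2 = -\frac{4}{9}. Because -\frac{4}{9} is invariant under every versor sandwich, the classification follows from its sign alone.


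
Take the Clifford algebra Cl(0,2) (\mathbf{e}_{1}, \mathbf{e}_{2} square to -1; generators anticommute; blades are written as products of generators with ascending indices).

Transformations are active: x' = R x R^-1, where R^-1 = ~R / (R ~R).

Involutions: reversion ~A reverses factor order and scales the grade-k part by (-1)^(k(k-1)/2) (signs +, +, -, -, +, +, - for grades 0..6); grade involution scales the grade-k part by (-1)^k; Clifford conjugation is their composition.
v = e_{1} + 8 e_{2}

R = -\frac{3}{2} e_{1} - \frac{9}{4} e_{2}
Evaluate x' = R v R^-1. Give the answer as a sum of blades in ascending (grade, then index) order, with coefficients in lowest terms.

~R = -\frac{3}{2} e_{1} - \frac{9}{4} e_{2}, and R ~R = -\frac{117}{16}, so R^-1 = ~R / (-\frac{117}{16}).
R v = \frac{39}{2} - \frac{39}{4} e_{1} e_{2}
Answer: 7 e_{1} + 4 e_{2}


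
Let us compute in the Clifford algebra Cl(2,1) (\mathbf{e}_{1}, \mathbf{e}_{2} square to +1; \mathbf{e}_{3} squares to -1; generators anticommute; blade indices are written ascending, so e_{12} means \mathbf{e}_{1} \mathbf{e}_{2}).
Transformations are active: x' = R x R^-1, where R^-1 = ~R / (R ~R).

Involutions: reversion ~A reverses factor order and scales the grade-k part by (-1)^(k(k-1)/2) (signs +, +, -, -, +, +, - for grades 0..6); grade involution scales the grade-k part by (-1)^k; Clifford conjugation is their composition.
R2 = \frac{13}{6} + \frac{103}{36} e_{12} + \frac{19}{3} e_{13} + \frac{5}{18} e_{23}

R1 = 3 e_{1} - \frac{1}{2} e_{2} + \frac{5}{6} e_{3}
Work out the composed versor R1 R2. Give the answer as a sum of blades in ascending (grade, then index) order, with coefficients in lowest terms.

Distribute over the terms of R1 (each basis-blade product reordered to ascending indices, repeated generators contracted through their squares):
(3 e_{1}) R2 = \frac{13}{2} e_{1} + \frac{103}{12} e_{2} + 19 e_{3} + \frac{5}{6} e_{123}
(-\frac{1}{2} e_{2}) R2 = \frac{103}{72} e_{1} - \frac{13}{12} e_{2} - \frac{5}{36} e_{3} + \frac{19}{6} e_{123}
(\frac{5}{6} e_{3}) R2 = \frac{95}{18} e_{1} + \frac{25}{108} e_{2} + \frac{65}{36} e_{3} + \frac{515}{216} e_{123}
Summing the partial products and collecting blades:
Answer: \frac{317}{24} e_{1} + \frac{835}{108} e_{2} + \frac{62}{3} e_{3} + \frac{1379}{216} e_{123}


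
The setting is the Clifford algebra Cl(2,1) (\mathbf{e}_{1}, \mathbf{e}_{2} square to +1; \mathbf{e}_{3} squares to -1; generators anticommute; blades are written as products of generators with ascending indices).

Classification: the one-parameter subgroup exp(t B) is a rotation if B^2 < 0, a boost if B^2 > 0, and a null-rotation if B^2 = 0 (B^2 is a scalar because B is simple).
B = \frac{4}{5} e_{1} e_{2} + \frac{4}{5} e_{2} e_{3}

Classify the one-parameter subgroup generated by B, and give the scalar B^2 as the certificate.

B^2 term by term: the squares give (\frac{4}{5})^2*(e_{1} e_{2})^2 + (\frac{4}{5})^2*(e_{2} e_{3})^2 = \frac{16}{25}*(-1) + \frac{16}{25}*(+1) = 0 (each basis 2-blade squares to minus the product of its generators' squares); cross terms between blades sharing an index anticommute and cancel. So B^2 = 0.
Answer: null-rotation, certificate B^2 = 0. The class reads off the invariant scalar 0 directly.


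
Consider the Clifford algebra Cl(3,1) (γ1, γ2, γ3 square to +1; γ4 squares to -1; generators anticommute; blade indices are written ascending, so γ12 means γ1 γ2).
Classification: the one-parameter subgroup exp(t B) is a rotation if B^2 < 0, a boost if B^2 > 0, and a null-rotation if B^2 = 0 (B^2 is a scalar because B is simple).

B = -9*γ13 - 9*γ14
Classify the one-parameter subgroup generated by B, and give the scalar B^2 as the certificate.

B^2 term by term: the squares give (-9)^2*(γ13)^2 + (-9)^2*(γ14)^2 = 81*(-1) + 81*(+1) = 0 (each basis 2-blade squares to minus the product of its generators' squares); cross terms between blades sharing an index anticommute and cancel. So B^2 = 0.
Answer: null-rotation, certificate B^2 = 0. Key observation: B^2 = 0 is a conjugation invariant, so its sign decides the class regardless of the surface form of B.


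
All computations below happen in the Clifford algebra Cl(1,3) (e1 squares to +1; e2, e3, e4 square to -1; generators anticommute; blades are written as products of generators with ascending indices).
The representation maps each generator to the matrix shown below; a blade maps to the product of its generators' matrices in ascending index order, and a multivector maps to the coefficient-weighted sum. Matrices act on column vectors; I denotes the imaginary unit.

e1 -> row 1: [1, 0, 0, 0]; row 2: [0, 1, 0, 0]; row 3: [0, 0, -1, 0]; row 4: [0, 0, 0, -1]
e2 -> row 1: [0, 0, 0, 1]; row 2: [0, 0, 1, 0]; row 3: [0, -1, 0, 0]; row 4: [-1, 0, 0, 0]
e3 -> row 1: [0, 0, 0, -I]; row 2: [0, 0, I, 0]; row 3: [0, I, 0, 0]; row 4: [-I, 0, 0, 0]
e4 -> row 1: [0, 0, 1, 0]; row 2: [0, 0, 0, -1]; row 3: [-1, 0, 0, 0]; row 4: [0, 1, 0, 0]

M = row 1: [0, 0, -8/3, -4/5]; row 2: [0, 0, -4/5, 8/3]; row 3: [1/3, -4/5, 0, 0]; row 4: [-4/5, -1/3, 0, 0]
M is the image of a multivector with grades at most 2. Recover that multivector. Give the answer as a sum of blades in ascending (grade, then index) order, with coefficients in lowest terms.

Method: the blade images are trace-orthogonal — tr(rho(e_A) rho(e_B)^-1) = 4 if A = B and 0 otherwise — and rho(e_A)^-1 = (e_A)^2 * rho(e_A) with (e_A)^2 = +1 or -1, so the coefficient of e_A in the preimage is (e_A)^2 * tr(M rho(e_A))/4.
Nonzero projections over blades of grade <= 2: e4: (e4)^2 = -1, tr(M rho(e4)) = 6, coefficient -3/2; e1 e2: (e1 e2)^2 = +1, tr(M rho(e1 e2)) = -16/5, coefficient -4/5; e1 e4: (e1 e4)^2 = +1, tr(M rho(e1 e4)) = -14/3, coefficient -7/6. Every other blade of grade <= 2 projects to 0.
Answer: -3/2*e4 - 4/5*e1 e2 - 7/6*e1 e4


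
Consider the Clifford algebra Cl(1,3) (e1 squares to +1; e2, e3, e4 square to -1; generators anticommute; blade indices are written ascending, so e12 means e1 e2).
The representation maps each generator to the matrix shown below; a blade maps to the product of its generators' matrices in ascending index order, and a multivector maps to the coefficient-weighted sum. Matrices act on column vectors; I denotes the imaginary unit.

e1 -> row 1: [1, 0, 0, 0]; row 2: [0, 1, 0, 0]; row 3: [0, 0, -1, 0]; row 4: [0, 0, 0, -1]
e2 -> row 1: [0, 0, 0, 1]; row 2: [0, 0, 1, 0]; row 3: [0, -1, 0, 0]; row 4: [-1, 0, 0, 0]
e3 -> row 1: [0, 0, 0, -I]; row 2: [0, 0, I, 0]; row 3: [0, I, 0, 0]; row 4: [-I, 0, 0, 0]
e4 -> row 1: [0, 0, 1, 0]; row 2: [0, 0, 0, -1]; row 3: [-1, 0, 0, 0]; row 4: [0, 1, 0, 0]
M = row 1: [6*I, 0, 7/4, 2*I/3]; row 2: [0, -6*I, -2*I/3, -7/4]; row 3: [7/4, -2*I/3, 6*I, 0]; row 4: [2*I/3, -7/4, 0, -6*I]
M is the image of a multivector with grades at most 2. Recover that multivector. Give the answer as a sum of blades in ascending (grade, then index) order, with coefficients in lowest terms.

Method: the blade images are trace-orthogonal — tr(rho(e_A) rho(e_B)^-1) = 4 if A = B and 0 otherwise — and rho(e_A)^-1 = (e_A)^2 * rho(e_A) with (e_A)^2 = +1 or -1, so the coefficient of e_A in the preimage is (e_A)^2 * tr(M rho(e_A))/4.
Nonzero projections over blades of grade <= 2: e3: (e3)^2 = -1, tr(M rho(e3)) = 8/3, coefficient -2/3; e14: (e14)^2 = +1, tr(M rho(e14)) = 7, coefficient 7/4; e23: (e23)^2 = -1, tr(M rho(e23)) = 24, coefficient -6. Every other blade of grade <= 2 projects to 0.
Answer: -2/3*e3 + 7/4*e14 - 6*e23


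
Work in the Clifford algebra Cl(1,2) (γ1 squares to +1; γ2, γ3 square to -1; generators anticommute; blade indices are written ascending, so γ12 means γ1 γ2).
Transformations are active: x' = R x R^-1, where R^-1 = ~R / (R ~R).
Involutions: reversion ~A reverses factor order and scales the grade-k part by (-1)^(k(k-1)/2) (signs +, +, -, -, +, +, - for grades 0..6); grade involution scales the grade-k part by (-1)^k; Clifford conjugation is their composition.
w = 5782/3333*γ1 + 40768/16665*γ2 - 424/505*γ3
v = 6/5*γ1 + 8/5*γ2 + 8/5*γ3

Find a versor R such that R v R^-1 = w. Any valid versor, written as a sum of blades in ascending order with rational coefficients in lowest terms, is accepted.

Since q(v) = q(w) = -92/25, the sum R = v + w = 48908/16665*γ1 + 67432/16665*γ2 + 384/505*γ3 does the job whenever invertible.
Answer: 48908/16665*γ1 + 67432/16665*γ2 + 384/505*γ3


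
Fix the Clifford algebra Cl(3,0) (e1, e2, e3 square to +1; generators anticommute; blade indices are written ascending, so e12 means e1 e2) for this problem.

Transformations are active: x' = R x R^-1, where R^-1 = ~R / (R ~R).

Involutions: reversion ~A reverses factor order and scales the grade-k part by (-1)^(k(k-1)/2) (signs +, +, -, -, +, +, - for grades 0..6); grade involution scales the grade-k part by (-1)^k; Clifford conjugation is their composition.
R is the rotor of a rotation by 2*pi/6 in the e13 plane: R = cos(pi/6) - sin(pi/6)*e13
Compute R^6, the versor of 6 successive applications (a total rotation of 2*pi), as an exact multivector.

Rotor phase runs at HALF the rotation angle; powers of one rotor simply add phase, so after 6 steps in e13 the phase is 6*pi/6 = pi and R^6 = cos(pi) - sin(pi)*e13.
cos(pi) = -1 and sin(pi) = 0, so R^6 = -1. The total rotation 2*pi is 1 full turn, so every vector returns to itself, yet the rotor is -1, on the OTHER sheet of the double cover (an odd number of 2*pi turns).
Answer: -1


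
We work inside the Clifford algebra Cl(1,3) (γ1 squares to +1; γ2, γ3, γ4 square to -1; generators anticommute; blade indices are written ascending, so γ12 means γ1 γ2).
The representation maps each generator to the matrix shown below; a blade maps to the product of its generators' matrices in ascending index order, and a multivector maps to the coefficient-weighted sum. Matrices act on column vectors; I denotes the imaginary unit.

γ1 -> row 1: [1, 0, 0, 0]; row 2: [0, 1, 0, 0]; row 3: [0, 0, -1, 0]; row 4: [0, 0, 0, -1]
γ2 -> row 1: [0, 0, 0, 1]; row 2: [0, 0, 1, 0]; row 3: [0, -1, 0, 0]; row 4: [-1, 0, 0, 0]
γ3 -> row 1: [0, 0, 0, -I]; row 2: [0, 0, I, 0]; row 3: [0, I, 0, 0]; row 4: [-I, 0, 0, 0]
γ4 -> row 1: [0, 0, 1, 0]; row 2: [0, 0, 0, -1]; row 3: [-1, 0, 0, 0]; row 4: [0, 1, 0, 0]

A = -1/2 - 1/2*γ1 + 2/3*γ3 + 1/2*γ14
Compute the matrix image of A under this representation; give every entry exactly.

Bivector images (products of the table entries): rho(γ14) = rho(γ1)rho(γ4) = row 1: [0, 0, 1, 0]; row 2: [0, 0, 0, -1]; row 3: [1, 0, 0, 0]; row 4: [0, -1, 0, 0].
M = (-1/2)*1 + (-1/2)*rho(γ1) + (2/3)*rho(γ3) + (1/2)*rho(γ14), summed entrywise (1 is the identity matrix):
Answer: row 1: [-1, 0, 1/2, -2*I/3]; row 2: [0, -1, 2*I/3, -1/2]; row 3: [1/2, 2*I/3, 0, 0]; row 4: [-2*I/3, -1/2, 0, 0]


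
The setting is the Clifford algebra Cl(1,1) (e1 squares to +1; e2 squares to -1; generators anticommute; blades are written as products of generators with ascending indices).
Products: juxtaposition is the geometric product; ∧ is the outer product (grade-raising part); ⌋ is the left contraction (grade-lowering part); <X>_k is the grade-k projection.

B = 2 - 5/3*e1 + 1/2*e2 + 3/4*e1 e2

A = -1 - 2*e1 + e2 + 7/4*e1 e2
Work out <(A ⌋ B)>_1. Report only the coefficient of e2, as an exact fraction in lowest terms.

step 1: 103/48 + 29/12*e1 - 2*e2 - 3/4*e1 e2
step 2: 29/12*e1 - 2*e2
Answer: -2


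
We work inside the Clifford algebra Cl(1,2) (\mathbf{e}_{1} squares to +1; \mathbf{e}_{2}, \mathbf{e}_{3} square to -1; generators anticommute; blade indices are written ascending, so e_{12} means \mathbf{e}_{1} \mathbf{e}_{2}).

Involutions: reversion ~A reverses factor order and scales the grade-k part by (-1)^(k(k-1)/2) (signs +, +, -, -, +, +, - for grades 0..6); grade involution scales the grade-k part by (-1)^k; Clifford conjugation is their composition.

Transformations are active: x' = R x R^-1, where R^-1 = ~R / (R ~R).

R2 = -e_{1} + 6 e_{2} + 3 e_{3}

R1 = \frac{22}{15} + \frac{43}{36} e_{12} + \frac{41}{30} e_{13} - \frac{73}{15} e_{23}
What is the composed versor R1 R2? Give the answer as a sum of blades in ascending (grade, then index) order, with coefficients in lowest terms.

Distribute over the terms of R2 (each basis-blade product reordered to ascending indices, repeated generators contracted through their squares):
R1 (-e_{1}) = -\frac{22}{15} e_{1} + \frac{43}{36} e_{2} + \frac{41}{30} e_{3} + \frac{73}{15} e_{123}
R1 (6 e_{2}) = -\frac{43}{6} e_{1} + \frac{44}{5} e_{2} - \frac{146}{5} e_{3} - \frac{41}{5} e_{123}
R1 (3 e_{3}) = -\frac{41}{10} e_{1} + \frac{73}{5} e_{2} + \frac{22}{5} e_{3} + \frac{43}{12} e_{123}
Summing the partial products and collecting blades:
Answer: -\frac{191}{15} e_{1} + \frac{4427}{180} e_{2} - \frac{703}{30} e_{3} + \frac{1}{4} e_{123}


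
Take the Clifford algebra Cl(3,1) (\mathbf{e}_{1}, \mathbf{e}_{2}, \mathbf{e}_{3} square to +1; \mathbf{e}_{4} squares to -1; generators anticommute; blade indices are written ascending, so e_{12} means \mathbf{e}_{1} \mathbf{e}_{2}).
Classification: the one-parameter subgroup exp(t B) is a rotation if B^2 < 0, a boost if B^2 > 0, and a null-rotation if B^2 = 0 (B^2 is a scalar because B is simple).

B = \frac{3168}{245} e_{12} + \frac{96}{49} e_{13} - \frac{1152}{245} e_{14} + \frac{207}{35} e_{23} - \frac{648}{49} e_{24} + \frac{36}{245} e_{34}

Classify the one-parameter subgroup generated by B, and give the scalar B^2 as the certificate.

B^2 term by term: the squares give (\frac{3168}{245})^2*(e_{12})^2 + (\frac{96}{49})^2*(e_{13})^2 + (-\frac{1152}{245})^2*(e_{14})^2 + (\frac{207}{35})^2*(e_{23})^2 + (-\frac{648}{49})^2*(e_{24})^2 + (\frac{36}{245})^2*(e_{34})^2 = \frac{10036224}{60025}*(-1) + \frac{9216}{2401}*(-1) + \frac{1327104}{60025}*(+1) + \frac{42849}{1225}*(-1) + \frac{419904}{2401}*(+1) + \frac{1296}{60025}*(+1) = -9 (each basis 2-blade squares to minus the product of its generators' squares); cross terms between blades sharing an index anticommute and cancel; the commuting (index-disjoint) pairs give grade-4 terms 2*c*c'*(blade product), which cancel blade by blade — e_{1234}: \frac{228096}{60025} + \frac{124416}{2401} - \frac{476928}{8575} = 0 — confirming B is simple. So B^2 = -9.
Answer: rotation, certificate B^2 = -9. Certificate logic: -9 is a conjugation-invariant scalar, so its sign fixes rotation versus boost versus null-rotation outright.


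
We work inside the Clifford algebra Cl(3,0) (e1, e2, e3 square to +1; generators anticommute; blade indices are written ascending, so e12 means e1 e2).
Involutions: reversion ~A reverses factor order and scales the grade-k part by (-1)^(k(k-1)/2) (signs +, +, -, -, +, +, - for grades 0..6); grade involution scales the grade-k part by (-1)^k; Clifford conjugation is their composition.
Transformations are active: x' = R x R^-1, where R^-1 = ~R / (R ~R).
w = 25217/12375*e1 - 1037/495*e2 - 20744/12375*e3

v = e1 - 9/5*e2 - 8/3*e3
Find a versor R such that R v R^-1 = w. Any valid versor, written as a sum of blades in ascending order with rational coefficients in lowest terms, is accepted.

R = v + w = 37592/12375*e1 - 1928/495*e2 - 53744/12375*e3 works: the equal norms (2554/225) guarantee its sandwich swaps v into w.
Answer: 37592/12375*e1 - 1928/495*e2 - 53744/12375*e3


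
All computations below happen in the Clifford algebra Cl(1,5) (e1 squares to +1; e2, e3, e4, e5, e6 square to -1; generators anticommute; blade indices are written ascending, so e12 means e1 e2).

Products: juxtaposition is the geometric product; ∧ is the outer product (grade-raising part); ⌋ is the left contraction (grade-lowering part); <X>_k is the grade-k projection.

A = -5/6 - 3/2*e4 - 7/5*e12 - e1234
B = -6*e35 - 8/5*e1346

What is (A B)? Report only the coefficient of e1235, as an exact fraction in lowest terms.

step 1: 8/5*e26 + 5*e35 - 12/5*e136 - 9*e345 + 42/5*e1235 + 6*e1245 + 4/3*e1346 - 56/25*e2346
Answer: 42/5


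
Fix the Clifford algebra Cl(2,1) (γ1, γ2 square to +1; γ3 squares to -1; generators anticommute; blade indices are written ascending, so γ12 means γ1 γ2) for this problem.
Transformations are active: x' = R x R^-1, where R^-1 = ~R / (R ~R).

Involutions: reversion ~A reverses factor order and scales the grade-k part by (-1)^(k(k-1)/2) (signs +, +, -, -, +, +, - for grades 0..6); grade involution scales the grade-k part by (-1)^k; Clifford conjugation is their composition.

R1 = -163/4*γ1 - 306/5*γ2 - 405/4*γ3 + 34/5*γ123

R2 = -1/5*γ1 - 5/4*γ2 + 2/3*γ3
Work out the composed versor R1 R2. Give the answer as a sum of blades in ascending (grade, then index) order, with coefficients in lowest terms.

Distribute over the terms of R2 (each basis-blade product reordered to ascending indices, repeated generators contracted through their squares):
R1 (-1/5*γ1) = 163/20 - 306/25*γ12 - 81/4*γ13 - 34/25*γ23
R1 (-5/4*γ2) = 153/2 + 815/16*γ12 + 17/2*γ13 - 2025/16*γ23
R1 (2/3*γ3) = 135/2 - 68/15*γ12 - 163/6*γ13 - 204/5*γ23
Summing the partial products and collecting blades:
Answer: 3043/20 + 40997/1200*γ12 - 467/12*γ13 - 67489/400*γ23


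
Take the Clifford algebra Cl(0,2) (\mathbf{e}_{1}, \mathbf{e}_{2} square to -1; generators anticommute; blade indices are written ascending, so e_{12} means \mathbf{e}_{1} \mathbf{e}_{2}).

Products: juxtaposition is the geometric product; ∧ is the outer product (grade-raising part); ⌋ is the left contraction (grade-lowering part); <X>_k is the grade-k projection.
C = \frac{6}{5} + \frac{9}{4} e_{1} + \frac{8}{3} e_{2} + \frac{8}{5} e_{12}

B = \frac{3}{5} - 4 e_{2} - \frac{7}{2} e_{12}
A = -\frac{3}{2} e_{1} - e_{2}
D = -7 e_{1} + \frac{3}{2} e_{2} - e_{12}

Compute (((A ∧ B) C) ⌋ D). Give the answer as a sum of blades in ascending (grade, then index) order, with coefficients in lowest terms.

step 1: -\frac{9}{10} e_{1} - \frac{3}{5} e_{2} + 6 e_{12}
step 2: -\frac{239}{40} - \frac{451}{25} e_{1} + \frac{711}{50} e_{2} + \frac{123}{20} e_{12}
step 3: -\frac{7073}{50} + \frac{5521}{200} e_{1} - \frac{10801}{400} e_{2} + \frac{239}{40} e_{12}
Answer: -\frac{7073}{50} + \frac{5521}{200} e_{1} - \frac{10801}{400} e_{2} + \frac{239}{40} e_{12}


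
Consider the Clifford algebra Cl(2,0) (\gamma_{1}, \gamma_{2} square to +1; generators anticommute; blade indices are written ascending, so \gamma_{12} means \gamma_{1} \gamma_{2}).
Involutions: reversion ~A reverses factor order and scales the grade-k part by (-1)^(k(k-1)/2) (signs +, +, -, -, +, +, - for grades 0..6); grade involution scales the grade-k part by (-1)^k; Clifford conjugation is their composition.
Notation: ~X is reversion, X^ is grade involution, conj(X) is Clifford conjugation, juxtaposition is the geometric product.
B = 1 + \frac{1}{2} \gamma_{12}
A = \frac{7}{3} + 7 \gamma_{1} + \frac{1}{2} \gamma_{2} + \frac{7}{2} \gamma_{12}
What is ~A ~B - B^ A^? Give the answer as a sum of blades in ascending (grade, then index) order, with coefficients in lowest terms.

first term: \frac{7}{12} + \frac{29}{4} \gamma_{1} - 3 \gamma_{2} - \frac{14}{3} \gamma_{12}
second term: \frac{7}{12} - \frac{29}{4} \gamma_{1} + 3 \gamma_{2} + \frac{14}{3} \gamma_{12}
Answer: \frac{29}{2} \gamma_{1} - 6 \gamma_{2} - \frac{28}{3} \gamma_{12}


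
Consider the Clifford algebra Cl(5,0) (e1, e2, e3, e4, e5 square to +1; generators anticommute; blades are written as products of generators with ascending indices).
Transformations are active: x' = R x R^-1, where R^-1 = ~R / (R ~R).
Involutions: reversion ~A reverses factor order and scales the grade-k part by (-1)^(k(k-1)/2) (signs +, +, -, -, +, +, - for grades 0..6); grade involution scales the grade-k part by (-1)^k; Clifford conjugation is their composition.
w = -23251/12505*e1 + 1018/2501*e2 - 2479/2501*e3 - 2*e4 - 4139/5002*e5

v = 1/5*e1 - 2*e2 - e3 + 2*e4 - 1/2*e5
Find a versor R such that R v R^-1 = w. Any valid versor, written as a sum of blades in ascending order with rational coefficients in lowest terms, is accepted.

A norm check does it: q(v) = q(w) = 929/100, hence R = v + w = -4150/2501*e1 - 3984/2501*e2 - 4980/2501*e3 - 3320/2501*e5 realises the map — parallel part kept, (v - w)/2 negated, v carried to w.
Answer: -4150/2501*e1 - 3984/2501*e2 - 4980/2501*e3 - 3320/2501*e5


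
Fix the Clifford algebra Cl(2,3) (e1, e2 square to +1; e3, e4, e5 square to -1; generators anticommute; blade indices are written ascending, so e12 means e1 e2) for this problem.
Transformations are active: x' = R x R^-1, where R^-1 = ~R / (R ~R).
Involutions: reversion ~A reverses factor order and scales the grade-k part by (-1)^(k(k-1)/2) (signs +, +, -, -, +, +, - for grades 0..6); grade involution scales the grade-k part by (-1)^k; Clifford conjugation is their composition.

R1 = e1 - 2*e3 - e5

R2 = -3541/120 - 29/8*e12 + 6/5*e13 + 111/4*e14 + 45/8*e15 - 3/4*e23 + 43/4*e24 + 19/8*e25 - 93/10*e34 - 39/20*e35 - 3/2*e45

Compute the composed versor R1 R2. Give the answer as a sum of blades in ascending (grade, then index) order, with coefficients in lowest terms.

Distribute over the terms of R1 (each basis-blade product reordered to ascending indices, repeated generators contracted through their squares):
(e1) R2 = -3541/120*e1 - 29/8*e2 + 6/5*e3 + 111/4*e4 + 45/8*e5 - 3/4*e123 + 43/4*e124 + 19/8*e125 - 93/10*e134 - 39/20*e135 - 3/2*e145
(-2*e3) R2 = -12/5*e1 + 3/2*e2 + 3541/60*e3 - 93/5*e4 - 39/10*e5 + 29/4*e123 + 111/2*e134 + 45/4*e135 + 43/2*e234 + 19/4*e235 + 3*e345
(-e5) R2 = -45/8*e1 - 19/8*e2 + 39/20*e3 + 3/2*e4 + 3541/120*e5 + 29/8*e125 - 6/5*e135 - 111/4*e145 + 3/4*e235 - 43/4*e245 + 93/10*e345
Summing the partial products and collecting blades:
Answer: -563/15*e1 - 9/2*e2 + 373/6*e3 + 213/20*e4 + 937/30*e5 + 13/2*e123 + 43/4*e124 + 6*e125 + 231/5*e134 + 81/10*e135 - 117/4*e145 + 43/2*e234 + 11/2*e235 - 43/4*e245 + 123/10*e345


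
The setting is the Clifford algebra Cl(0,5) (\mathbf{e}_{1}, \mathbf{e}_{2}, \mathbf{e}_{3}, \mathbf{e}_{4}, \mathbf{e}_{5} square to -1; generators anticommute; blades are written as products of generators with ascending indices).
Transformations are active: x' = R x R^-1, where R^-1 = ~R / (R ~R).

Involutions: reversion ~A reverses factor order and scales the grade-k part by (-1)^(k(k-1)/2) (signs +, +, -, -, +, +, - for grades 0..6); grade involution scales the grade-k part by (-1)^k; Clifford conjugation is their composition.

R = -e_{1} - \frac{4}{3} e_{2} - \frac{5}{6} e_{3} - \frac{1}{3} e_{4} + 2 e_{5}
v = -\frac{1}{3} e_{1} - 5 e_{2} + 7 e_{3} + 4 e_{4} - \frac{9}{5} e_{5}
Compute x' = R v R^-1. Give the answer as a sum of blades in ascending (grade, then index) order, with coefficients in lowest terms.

~R = -e_{1} - \frac{4}{3} e_{2} - \frac{5}{6} e_{3} - \frac{1}{3} e_{4} + 2 e_{5}, and R ~R = -\frac{91}{12}, so R^-1 = ~R / (-\frac{91}{12}).
R v = \frac{113}{30} + \frac{41}{9} e_{1} e_{2} - \frac{131}{18} e_{1} e_{3} - \frac{37}{9} e_{1} e_{4} + \frac{37}{15} e_{1} e_{5} - \frac{27}{2} e_{2} e_{3} - 7 e_{2} e_{4} + \frac{62}{5} e_{2} e_{5} - e_{3} e_{4} - \frac{25}{2} e_{3} e_{5} - \frac{37}{5} e_{4} e_{5}
Answer: \frac{1811}{1365} e_{1} + \frac{8633}{1365} e_{2} - \frac{1685}{273} e_{3} - \frac{5008}{1365} e_{4} - \frac{17}{91} e_{5}


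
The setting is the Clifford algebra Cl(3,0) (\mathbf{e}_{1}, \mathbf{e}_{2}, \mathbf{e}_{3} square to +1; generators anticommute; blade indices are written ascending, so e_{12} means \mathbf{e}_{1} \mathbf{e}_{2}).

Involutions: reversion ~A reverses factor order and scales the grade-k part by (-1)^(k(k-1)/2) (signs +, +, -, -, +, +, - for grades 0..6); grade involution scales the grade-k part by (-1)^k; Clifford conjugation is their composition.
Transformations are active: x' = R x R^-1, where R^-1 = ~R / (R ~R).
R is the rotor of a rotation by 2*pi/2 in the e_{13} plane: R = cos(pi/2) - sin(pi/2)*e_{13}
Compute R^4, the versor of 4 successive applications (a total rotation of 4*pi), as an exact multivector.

Half-angle bookkeeping: 4 applications in e_{13} add up to rotor phase 4*pi/2 = 2 \pi, so R^4 = cos(2 \pi) - sin(2 \pi)*e_{13}.
cos(2 \pi) = 1 and sin(2 \pi) = 0, so R^4 = 1. The total rotation 4*pi is 2 full turns, so every vector returns to itself, yet the rotor is +1, back on the identity sheet (an even number of 2*pi turns).
Answer: 1


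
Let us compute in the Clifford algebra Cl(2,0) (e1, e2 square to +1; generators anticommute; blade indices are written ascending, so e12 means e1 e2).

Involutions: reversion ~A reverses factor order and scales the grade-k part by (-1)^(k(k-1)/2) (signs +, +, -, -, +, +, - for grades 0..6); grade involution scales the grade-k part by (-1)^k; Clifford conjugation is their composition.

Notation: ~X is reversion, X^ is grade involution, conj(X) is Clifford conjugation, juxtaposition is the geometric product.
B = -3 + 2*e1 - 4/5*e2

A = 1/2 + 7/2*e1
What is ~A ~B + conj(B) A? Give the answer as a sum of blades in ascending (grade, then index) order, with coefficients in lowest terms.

first term: 11/2 - 19/2*e1 - 2/5*e2 - 14/5*e12
second term: -17/2 - 23/2*e1 + 2/5*e2 - 14/5*e12
Answer: -3 - 21*e1 - 28/5*e12


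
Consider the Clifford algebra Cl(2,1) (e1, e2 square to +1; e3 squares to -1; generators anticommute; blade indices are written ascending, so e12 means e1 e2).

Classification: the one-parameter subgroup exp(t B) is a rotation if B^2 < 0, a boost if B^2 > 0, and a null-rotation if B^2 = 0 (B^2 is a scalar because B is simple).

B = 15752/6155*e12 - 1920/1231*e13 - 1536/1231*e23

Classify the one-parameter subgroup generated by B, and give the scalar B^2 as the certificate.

B^2 term by term: the squares give (15752/6155)^2*(e12)^2 + (-1920/1231)^2*(e13)^2 + (-1536/1231)^2*(e23)^2 = 248125504/37884025*(-1) + 3686400/1515361*(+1) + 2359296/1515361*(+1) = -64/25 (each basis 2-blade squares to minus the product of its generators' squares); cross terms between blades sharing an index anticommute and cancel. So B^2 = -64/25.
Answer: rotation, certificate B^2 = -64/25. No conjugation can change B^2 = -64/25; the sign gives the class.


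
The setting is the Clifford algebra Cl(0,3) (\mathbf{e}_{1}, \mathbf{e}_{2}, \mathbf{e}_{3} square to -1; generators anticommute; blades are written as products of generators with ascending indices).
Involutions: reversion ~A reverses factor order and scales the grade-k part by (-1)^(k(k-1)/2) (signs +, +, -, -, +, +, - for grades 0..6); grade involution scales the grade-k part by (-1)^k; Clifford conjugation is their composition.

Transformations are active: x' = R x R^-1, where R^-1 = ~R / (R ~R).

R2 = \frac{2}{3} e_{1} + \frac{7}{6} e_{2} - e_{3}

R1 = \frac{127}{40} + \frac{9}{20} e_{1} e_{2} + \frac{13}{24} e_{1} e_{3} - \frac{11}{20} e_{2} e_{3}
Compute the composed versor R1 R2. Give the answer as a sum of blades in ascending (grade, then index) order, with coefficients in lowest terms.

Distribute over the terms of R2 (each basis-blade product reordered to ascending indices, repeated generators contracted through their squares):
R1 (\frac{2}{3} e_{1}) = \frac{127}{60} e_{1} + \frac{3}{10} e_{2} + \frac{13}{36} e_{3} - \frac{11}{30} e_{1} e_{2} e_{3}
R1 (\frac{7}{6} e_{2}) = -\frac{21}{40} e_{1} + \frac{889}{240} e_{2} - \frac{77}{120} e_{3} - \frac{91}{144} e_{1} e_{2} e_{3}
R1 (-e_{3}) = \frac{13}{24} e_{1} - \frac{11}{20} e_{2} - \frac{127}{40} e_{3} - \frac{9}{20} e_{1} e_{2} e_{3}
Summing the partial products and collecting blades:
Answer: \frac{32}{15} e_{1} + \frac{829}{240} e_{2} - \frac{311}{90} e_{3} - \frac{1043}{720} e_{1} e_{2} e_{3}


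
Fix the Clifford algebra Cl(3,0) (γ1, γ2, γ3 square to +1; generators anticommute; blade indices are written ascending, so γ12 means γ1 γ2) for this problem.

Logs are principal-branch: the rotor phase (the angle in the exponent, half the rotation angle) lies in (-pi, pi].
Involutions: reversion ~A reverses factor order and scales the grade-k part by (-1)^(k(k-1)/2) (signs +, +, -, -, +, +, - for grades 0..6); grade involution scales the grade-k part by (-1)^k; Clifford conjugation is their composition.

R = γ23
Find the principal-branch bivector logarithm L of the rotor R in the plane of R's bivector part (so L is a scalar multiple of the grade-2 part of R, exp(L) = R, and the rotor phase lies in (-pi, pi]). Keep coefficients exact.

The scalar part of R is 0, so the principal-branch rotor phase is pinned; divide the bivector part by its sine to get the unit plane — L is the phase times that plane.
Concretely: cos(phase) = 0 gives phase = ±pi/2, and since phase/sin(phase) is even the sign is immaterial: L = (phase/sin(phase)) * <R>_2 = (pi/2) * <R>_2.
Answer: pi/2*γ23


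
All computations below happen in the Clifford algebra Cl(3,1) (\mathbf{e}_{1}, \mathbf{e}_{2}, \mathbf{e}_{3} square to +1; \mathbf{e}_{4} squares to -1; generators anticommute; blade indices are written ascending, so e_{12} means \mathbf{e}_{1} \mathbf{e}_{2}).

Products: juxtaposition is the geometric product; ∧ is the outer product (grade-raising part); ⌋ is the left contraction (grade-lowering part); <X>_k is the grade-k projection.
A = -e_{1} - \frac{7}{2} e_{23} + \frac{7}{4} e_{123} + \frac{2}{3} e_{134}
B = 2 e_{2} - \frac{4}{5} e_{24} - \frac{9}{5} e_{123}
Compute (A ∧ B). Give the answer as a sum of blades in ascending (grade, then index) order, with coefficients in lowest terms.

step 1: -2 e_{12} + \frac{4}{5} e_{124} + \frac{4}{3} e_{1234}
Answer: -2 e_{12} + \frac{4}{5} e_{124} + \frac{4}{3} e_{1234}
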